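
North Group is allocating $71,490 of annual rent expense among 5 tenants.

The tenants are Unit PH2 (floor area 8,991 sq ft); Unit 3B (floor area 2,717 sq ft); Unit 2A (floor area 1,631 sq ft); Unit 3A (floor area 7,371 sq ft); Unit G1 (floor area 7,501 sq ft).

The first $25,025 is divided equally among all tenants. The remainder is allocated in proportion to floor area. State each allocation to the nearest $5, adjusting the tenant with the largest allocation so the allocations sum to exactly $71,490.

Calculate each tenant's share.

Equal tier: $25,025 ÷ 5 = $5,005 apiece.
Remainder $46,465 by floor area (total 28,211): Unit PH2 14,808.65 → $14,810; Unit 3B 4,475.04 → $4,475; Unit 2A 2,686.34 → $2,685; Unit 3A 12,140.42 → $12,140; Unit G1 12,354.54 → $12,355.
Totals: Unit PH2 $5,005 + $14,810 = $19,815; Unit 3B $5,005 + $4,475 = $9,480; Unit 2A $5,005 + $2,685 = $7,690; Unit 3A $5,005 + $12,140 = $17,145; Unit G1 $5,005 + $12,355 = $17,360.

Unit PH2: $19,815 · Unit 3B: $9,480 · Unit 2A: $7,690 · Unit 3A: $17,145 · Unit G1: $17,360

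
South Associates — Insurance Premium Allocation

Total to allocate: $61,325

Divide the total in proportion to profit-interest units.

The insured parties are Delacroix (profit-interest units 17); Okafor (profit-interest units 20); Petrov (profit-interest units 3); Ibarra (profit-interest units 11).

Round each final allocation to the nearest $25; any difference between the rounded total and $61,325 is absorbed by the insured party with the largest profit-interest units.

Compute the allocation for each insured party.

Combined profit-interest units = 17 + 20 + 3 + 11 = 51.
Proportional shares: Delacroix 20,441.67; Okafor 24,049.02; Petrov 3,607.35; Ibarra 13,226.96.
At nearest $25: Delacroix $20,450; Okafor $24,050; Petrov $3,600; Ibarra $13,225. Sum = $61,325.
Rounded total matches; no reconciliation needed.

Delacroix: $20,450; Okafor: $24,050; Petrov: $3,600; Ibarra: $13,225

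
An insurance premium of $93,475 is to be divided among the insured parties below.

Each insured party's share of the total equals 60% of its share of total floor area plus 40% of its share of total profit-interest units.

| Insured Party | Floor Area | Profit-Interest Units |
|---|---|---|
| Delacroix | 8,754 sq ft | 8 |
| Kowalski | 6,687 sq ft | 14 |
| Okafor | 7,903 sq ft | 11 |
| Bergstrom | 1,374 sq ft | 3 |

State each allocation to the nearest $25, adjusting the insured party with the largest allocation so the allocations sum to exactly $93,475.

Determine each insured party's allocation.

Delacroix: $28,175 · Kowalski: $29,725 · Okafor: $29,350 · Bergstrom: $6,225

Totals — floor area 24,718, profit-interest units 36.
Composite weights (60% floor area + 40% profit-interest units): Delacroix 0.3014; Kowalski 0.3179; Okafor 0.3141; Bergstrom 0.0667.
Unrounded shares: Delacroix 28,171.66; Kowalski 29,713.32; Okafor 29,356.58; Bergstrom 6,233.43.
At nearest $25: Delacroix $28,175; Kowalski $29,725; Okafor $29,350; Bergstrom $6,225. Sum = $93,475.
No rounding difference to absorb.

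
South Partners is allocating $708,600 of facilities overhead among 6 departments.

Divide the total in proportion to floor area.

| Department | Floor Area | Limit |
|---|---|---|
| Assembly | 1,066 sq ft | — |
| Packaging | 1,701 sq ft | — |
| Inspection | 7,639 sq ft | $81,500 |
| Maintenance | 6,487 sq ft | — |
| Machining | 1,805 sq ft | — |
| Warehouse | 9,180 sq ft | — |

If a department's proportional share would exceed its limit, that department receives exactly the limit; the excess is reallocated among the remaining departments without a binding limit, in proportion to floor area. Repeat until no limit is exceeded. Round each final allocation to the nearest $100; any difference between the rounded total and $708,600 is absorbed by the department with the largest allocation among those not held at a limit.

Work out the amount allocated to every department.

Sum of floor area: 27,878.
Unconstrained shares: Assembly 27,095.47; Packaging 43,235.83; Inspection 194,167.28; Maintenance 164,885.87; Machining 45,879.30; Warehouse 233,336.25.
Cap binds for Inspection ($81,500); residual $627,100 reallocated over remaining floor area 20,239.
Shares after redistribution: Assembly 33,029.72 → $33,000; Packaging 52,705.03 → $52,700; Maintenance 200,997.96 → $201,000; Machining 55,927.44 → $55,900; Warehouse 284,439.84 → $284,400.
Rounding difference +$100 applied to Warehouse → $284,500.

Assembly: $33,000 · Packaging: $52,700 · Inspection: $81,500 · Maintenance: $201,000 · Machining: $55,900 · Warehouse: $284,500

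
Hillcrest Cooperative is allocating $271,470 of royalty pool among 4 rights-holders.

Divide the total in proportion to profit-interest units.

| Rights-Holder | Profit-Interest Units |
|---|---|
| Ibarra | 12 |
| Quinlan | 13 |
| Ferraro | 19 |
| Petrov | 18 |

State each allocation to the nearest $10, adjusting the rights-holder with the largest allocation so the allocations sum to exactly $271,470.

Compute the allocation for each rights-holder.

Profit-interest units total: 62.
Raw shares: Ibarra 12/62 × $271,470 = 52,542.58; Quinlan 13/62 × $271,470 = 56,921.13; Ferraro 19/62 × $271,470 = 83,192.42; Petrov 18/62 × $271,470 = 78,813.87.
After rounding ($10): Ibarra $52,540; Quinlan $56,920; Ferraro $83,190; Petrov $78,810. Sum = $271,460.
Difference $271,470 − $271,460 = +$10 applied to largest allocation (Ferraro): Ferraro becomes $83,200.

Ibarra: $52,540 · Quinlan: $56,920 · Ferraro: $83,200 · Petrov: $78,810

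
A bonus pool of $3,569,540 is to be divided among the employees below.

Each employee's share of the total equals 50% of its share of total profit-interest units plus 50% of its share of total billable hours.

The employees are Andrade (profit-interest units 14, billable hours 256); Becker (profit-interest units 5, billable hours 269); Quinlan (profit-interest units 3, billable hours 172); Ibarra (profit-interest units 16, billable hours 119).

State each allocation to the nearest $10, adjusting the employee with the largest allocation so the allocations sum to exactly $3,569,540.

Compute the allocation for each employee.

Totals — profit-interest units 38, billable hours 816.
Blended shares (50% profit-interest units + 50% billable hours): Andrade 0.3411; Becker 0.2306; Quinlan 0.1449; Ibarra 0.2834.
Proportional shares: Andrade 1,217,474.69; Becker 823,199.84; Quinlan 517,104.41; Ibarra 1,011,761.06.
After rounding ($10): Andrade $1,217,470; Becker $823,200; Quinlan $517,100; Ibarra $1,011,760. Sum = $3,569,530.
Difference $3,569,540 − $3,569,530 = +$10 applied to largest allocation (Andrade): Andrade becomes $1,217,480.

Andrade: $1,217,480; Becker: $823,200; Quinlan: $517,100; Ibarra: $1,011,760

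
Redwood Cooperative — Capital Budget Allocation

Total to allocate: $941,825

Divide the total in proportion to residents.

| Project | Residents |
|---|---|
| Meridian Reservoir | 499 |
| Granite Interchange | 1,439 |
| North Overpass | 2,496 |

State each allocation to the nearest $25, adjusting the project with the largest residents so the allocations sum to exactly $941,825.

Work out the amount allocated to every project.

Residents total: 499 + 1,439 + 2,496 = 4,434.
Proportional shares: Meridian Reservoir 105,992.48; Granite Interchange 305,657.68; North Overpass 530,174.83.
After rounding ($25): Meridian Reservoir $106,000; Granite Interchange $305,650; North Overpass $530,175. Sum = $941,825.
Sum already equals the total — no adjustment.

Meridian Reservoir: $106,000 · Granite Interchange: $305,650 · North Overpass: $530,175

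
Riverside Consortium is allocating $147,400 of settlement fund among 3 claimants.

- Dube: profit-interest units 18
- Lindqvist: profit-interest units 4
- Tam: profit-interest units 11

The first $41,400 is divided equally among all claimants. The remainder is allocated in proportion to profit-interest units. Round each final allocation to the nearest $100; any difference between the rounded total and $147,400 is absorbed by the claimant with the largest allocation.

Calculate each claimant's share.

Equal tier: $41,400 ÷ 3 = $13,800 apiece.
Remainder $106,000 by profit-interest units (total 33): Dube 57,818.18 → $57,800; Lindqvist 12,848.48 → $12,800; Tam 35,333.33 → $35,300.
Rounding difference +$100 on remainder applied to Dube.
Totals: Dube $13,800 + $57,900 = $71,700; Lindqvist $13,800 + $12,800 = $26,600; Tam $13,800 + $35,300 = $49,100.

Dube: $71,700; Lindqvist: $26,600; Tam: $49,100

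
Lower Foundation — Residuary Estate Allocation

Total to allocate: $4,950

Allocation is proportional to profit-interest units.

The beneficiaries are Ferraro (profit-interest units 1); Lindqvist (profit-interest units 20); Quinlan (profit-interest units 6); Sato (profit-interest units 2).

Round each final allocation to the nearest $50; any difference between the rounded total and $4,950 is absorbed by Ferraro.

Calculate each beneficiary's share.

Ferraro: $200 · Lindqvist: $3,400 · Quinlan: $1,000 · Sato: $350

Sum of profit-interest units: 29.
Pro-rata amounts: Ferraro 1/29 × $4,950 = 170.69; Lindqvist 20/29 × $4,950 = 3,413.79; Quinlan 6/29 × $4,950 = 1,024.14; Sato 2/29 × $4,950 = 341.38.
At nearest $50: Ferraro $150; Lindqvist $3,400; Quinlan $1,000; Sato $350. Sum = $4,900.
Difference $4,950 − $4,900 = +$50 applied to Ferraro: Ferraro becomes $200.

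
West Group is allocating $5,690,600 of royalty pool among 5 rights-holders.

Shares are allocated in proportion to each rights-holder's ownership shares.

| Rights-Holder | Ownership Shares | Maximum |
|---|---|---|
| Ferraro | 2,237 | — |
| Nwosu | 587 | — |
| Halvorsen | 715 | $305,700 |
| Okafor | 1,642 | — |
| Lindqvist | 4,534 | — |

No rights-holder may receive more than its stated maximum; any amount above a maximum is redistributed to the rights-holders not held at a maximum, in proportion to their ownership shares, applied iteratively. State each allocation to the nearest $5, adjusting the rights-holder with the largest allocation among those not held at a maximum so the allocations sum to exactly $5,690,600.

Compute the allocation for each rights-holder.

Total ownership shares = 9,715.
Pro-rata shares before constraints: Ferraro 1,310,331.67; Nwosu 343,837.59; Halvorsen 418,814.10; Okafor 961,808.05; Lindqvist 2,655,808.58.
Cap binds for Halvorsen ($305,700); residual $5,384,900 reallocated over remaining ownership shares 9,000.
Redistributed shares: Ferraro 1,338,446.81 → $1,338,445; Nwosu 351,215.14 → $351,215; Okafor 982,445.09 → $982,445; Lindqvist 2,712,792.96 → $2,712,795.

Ferraro: $1,338,445 | Nwosu: $351,215 | Halvorsen: $305,700 | Okafor: $982,445 | Lindqvist: $2,712,795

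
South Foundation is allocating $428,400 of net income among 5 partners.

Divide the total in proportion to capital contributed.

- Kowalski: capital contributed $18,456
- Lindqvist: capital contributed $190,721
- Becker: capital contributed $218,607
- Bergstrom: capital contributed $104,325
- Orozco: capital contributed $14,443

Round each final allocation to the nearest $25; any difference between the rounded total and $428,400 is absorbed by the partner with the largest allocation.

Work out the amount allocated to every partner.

Kowalski: $14,475; Lindqvist: $149,500; Becker: $171,325; Bergstrom: $81,775; Orozco: $11,325

Sum of capital contributed: 546,552.
Unrounded shares: Kowalski 18,456/546,552 × $428,400 = 14,466.24; Lindqvist 190,721/546,552 × $428,400 = 149,491.50; Becker 218,607/546,552 × $428,400 = 171,349.18; Bergstrom 104,325/546,552 × $428,400 = 81,772.33; Orozco 14,443/546,552 × $428,400 = 11,320.75.
After rounding ($25): Kowalski $14,475; Lindqvist $149,500; Becker $171,350; Bergstrom $81,775; Orozco $11,325. Sum = $428,425.
Difference $428,400 − $428,425 = −$25 applied to largest allocation (Becker): Becker becomes $171,325.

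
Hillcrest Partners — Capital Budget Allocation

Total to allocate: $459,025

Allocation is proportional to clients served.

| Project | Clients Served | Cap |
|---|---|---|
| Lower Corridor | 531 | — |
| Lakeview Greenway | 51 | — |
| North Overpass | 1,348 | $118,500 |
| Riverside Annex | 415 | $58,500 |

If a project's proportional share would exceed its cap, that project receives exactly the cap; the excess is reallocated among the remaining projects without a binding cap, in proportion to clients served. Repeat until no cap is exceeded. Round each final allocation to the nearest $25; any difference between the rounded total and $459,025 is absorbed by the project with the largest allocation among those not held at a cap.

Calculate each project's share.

Lower Corridor: $257,300 · Lakeview Greenway: $24,725 · North Overpass: $118,500 · Riverside Annex: $58,500

Clients served total: 2,345.
Pro-rata shares before constraints: Lower Corridor 103,941.27; Lakeview Greenway 9,983.06; North Overpass 263,865.97; Riverside Annex 81,234.70.
Capped: North Overpass ($118,500), Riverside Annex ($58,500); residual $282,025 reallocated over remaining clients served 582.
Redistributed shares: Lower Corridor 257,311.47 → $257,300; Lakeview Greenway 24,713.53 → $24,725.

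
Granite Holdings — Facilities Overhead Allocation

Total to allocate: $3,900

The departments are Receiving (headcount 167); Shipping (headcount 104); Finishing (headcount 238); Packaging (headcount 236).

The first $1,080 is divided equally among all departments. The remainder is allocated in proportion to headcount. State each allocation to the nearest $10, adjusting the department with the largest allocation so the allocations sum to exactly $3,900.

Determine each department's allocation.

Receiving: $900 | Shipping: $660 | Finishing: $1,180 | Packaging: $1,160

$1,080 shared equally gives $270 per department.
Remainder $2,820 by headcount (total 745): Receiving 632.13 → $630; Shipping 393.66 → $390; Finishing 900.89 → $900; Packaging 893.32 → $890.
Rounding difference +$10 on remainder applied to Finishing.
Totals: Receiving $270 + $630 = $900; Shipping $270 + $390 = $660; Finishing $270 + $910 = $1,180; Packaging $270 + $890 = $1,160.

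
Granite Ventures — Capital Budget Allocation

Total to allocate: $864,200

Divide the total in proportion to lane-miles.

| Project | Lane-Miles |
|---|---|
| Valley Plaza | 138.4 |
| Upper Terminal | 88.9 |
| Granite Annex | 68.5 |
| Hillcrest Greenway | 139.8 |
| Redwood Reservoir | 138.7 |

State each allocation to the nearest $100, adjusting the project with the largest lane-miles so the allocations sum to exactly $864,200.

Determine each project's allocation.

Valley Plaza: $208,300; Upper Terminal: $133,800; Granite Annex: $103,100; Hillcrest Greenway: $210,300; Redwood Reservoir: $208,700

Total lane-miles = 574.3.
Pro-rata amounts: Valley Plaza 138.4/574.3 × $864,200 = 208,262.72; Upper Terminal 88.9/574.3 × $864,200 = 133,775.69; Granite Annex 68.5/574.3 × $864,200 = 103,078.01; Hillcrest Greenway 139.8/574.3 × $864,200 = 210,369.42; Redwood Reservoir 138.7/574.3 × $864,200 = 208,714.16.
Rounded to nearest $100: Valley Plaza $208,300; Upper Terminal $133,800; Granite Annex $103,100; Hillcrest Greenway $210,400; Redwood Reservoir $208,700. Sum = $864,300.
Difference $864,200 − $864,300 = −$100 applied to largest lane-miles (Hillcrest Greenway): Hillcrest Greenway becomes $210,300.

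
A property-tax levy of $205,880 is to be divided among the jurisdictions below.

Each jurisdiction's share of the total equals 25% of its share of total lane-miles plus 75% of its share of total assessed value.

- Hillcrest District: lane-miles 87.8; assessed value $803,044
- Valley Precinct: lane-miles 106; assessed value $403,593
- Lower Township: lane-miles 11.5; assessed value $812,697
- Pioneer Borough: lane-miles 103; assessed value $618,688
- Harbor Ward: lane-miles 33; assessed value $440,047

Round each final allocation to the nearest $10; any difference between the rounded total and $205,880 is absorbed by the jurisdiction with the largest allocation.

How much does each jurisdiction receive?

Lane-miles total 341.3; assessed value total 3,078,069.
Composite weights (25% lane-miles + 75% assessed value): Hillcrest District 0.2600; Valley Precinct 0.1760; Lower Township 0.2064; Pioneer Borough 0.2262; Harbor Ward 0.1314.
Pro-rata amounts: Hillcrest District 53,525.10; Valley Precinct 36,231.48; Lower Township 42,502.86; Pioneer Borough 46,569.21; Harbor Ward 27,051.36.
At nearest $10: Hillcrest District $53,530; Valley Precinct $36,230; Lower Township $42,500; Pioneer Borough $46,570; Harbor Ward $27,050. Sum = $205,880.
Rounded total matches; no reconciliation needed.

Hillcrest District: $53,530; Valley Precinct: $36,230; Lower Township: $42,500; Pioneer Borough: $46,570; Harbor Ward: $27,050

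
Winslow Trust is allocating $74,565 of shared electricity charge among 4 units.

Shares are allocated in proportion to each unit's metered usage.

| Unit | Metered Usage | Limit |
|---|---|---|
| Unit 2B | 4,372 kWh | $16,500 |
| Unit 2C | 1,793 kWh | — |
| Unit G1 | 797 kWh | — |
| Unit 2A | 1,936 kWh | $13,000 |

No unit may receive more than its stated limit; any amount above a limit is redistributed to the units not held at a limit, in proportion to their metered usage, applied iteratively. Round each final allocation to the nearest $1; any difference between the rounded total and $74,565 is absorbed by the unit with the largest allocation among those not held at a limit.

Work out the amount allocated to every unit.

Metered usage total: 8,898.
Proportional shares (ignoring caps): Unit 2B 36,637.24; Unit 2C 15,025.29; Unit G1 6,678.84; Unit 2A 16,223.63.
Capped: Unit 2B ($16,500), Unit 2A ($13,000); balance $45,065 reallocated over remaining metered usage 2,590.
Redistributed shares: Unit 2C 31,197.51 → $31,198; Unit G1 13,867.49 → $13,867.

Unit 2B: $16,500 · Unit 2C: $31,198 · Unit G1: $13,867 · Unit 2A: $13,000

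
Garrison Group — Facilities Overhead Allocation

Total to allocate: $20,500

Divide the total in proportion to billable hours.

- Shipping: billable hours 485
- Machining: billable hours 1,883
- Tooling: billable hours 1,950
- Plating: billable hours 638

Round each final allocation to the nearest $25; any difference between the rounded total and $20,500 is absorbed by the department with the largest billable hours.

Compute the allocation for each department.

Shipping: $2,000 | Machining: $7,800 | Tooling: $8,050 | Plating: $2,650

Total billable hours = 4,956.
Pro-rata amounts: Shipping 485/4,956 × $20,500 = 2,006.15; Machining 1,883/4,956 × $20,500 = 7,788.84; Tooling 1,950/4,956 × $20,500 = 8,065.98; Plating 638/4,956 × $20,500 = 2,639.02.
Rounded to nearest $25: Shipping $2,000; Machining $7,800; Tooling $8,075; Plating $2,650. Sum = $20,525.
Difference $20,500 − $20,525 = −$25 applied to largest billable hours (Tooling): Tooling becomes $8,050.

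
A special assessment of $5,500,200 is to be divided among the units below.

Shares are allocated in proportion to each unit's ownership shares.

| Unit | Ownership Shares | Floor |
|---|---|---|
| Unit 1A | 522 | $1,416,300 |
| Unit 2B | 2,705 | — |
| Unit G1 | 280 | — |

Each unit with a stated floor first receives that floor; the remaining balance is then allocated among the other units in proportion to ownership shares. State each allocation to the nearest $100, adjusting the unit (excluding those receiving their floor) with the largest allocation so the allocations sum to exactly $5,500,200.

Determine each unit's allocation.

Unit 1A: $1,416,300 · Unit 2B: $3,700,800 · Unit G1: $383,100

Fund the minimums — Unit 1A $1,416,300. Residual $4,083,900.
Residual split over remaining ownership shares 2,985: Unit 2B 3,700,820.60 → $3,700,800; Unit G1 383,079.40 → $383,100.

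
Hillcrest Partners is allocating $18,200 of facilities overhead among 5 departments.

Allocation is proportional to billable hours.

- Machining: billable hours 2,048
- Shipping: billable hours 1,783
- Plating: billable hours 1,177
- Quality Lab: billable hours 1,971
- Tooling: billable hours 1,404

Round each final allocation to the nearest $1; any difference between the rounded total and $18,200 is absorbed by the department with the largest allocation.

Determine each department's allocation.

Total billable hours = 8,383.
Proportional shares: Machining 2,048/8,383 × $18,200 = 4,446.33; Shipping 1,783/8,383 × $18,200 = 3,871.00; Plating 1,177/8,383 × $18,200 = 2,555.34; Quality Lab 1,971/8,383 × $18,200 = 4,279.16; Tooling 1,404/8,383 × $18,200 = 3,048.17.
At nearest $1: Machining $4,446; Shipping $3,871; Plating $2,555; Quality Lab $4,279; Tooling $3,048. Sum = $18,199.
Difference $18,200 − $18,199 = +$1 applied to largest allocation (Machining): Machining becomes $4,447.

Machining: $4,447 | Shipping: $3,871 | Plating: $2,555 | Quality Lab: $4,279 | Tooling: $3,048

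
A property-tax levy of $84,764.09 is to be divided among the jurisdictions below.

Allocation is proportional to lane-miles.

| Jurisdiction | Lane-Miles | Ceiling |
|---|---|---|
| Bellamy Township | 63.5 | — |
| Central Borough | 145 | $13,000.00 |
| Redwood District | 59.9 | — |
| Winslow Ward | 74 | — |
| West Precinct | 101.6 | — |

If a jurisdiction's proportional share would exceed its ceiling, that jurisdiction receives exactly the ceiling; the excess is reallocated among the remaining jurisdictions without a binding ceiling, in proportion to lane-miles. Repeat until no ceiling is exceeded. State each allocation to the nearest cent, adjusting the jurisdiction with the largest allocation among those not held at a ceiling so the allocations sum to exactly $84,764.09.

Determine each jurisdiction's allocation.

Sum of lane-miles: 444.
Pro-rata shares before constraints: Bellamy Township 12,122.7922; Central Borough 27,681.9663; Redwood District 11,435.5157; Winslow Ward 14,127.3483; West Precinct 19,396.4674.
Cap binds for Central Borough ($13,000.00); remaining pool $71,764.09 reallocated over remaining lane-miles 299.
Remaining shares: Bellamy Township 15,240.8686 → $15,240.87; Redwood District 14,376.8194 → $14,376.82; Winslow Ward 17,761.0122 → $17,761.01; West Precinct 24,385.3898 → $24,385.39.

Bellamy Township: $15,240.87 · Central Borough: $13,000.00 · Redwood District: $14,376.82 · Winslow Ward: $17,761.01 · West Precinct: $24,385.39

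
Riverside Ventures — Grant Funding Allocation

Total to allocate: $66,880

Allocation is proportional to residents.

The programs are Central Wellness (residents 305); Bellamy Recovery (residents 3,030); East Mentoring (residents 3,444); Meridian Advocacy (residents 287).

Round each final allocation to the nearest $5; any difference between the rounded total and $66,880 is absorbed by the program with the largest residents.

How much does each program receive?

Central Wellness: $2,885 · Bellamy Recovery: $28,680 · East Mentoring: $32,600 · Meridian Advocacy: $2,715

Combined residents = 305 + 3,030 + 3,444 + 287 = 7,066.
Pro-rata amounts: Central Wellness 2,886.84; Bellamy Recovery 28,679.08; East Mentoring 32,597.61; Meridian Advocacy 2,716.47.
After rounding ($5): Central Wellness $2,885; Bellamy Recovery $28,680; East Mentoring $32,600; Meridian Advocacy $2,715. Sum = $66,880.
Rounded total matches; no reconciliation needed.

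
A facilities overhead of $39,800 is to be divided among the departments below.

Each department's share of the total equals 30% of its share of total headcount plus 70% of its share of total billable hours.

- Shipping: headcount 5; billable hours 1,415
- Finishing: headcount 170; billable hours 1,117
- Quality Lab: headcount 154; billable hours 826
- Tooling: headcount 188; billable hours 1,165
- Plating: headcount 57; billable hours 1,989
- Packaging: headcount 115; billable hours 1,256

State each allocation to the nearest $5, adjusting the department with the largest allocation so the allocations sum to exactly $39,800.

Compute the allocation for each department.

Shipping: $5,160 · Finishing: $6,950 · Quality Lab: $5,630 · Tooling: $7,435 · Plating: $8,125 · Packaging: $6,500

Headcount total 689; billable hours total 7,768.
Blended shares (30% headcount + 70% billable hours): Shipping 0.1297; Finishing 0.1747; Quality Lab 0.1415; Tooling 0.1868; Plating 0.2041; Packaging 0.1633.
Raw shares: Shipping 5,161.56; Finishing 6,952.14; Quality Lab 5,631.19; Tooling 7,436.22; Plating 8,121.35; Packaging 6,497.54.
After rounding ($5): Shipping $5,160; Finishing $6,950; Quality Lab $5,630; Tooling $7,435; Plating $8,120; Packaging $6,500. Sum = $39,795.
Difference $39,800 − $39,795 = +$5 applied to largest allocation (Plating): Plating becomes $8,125.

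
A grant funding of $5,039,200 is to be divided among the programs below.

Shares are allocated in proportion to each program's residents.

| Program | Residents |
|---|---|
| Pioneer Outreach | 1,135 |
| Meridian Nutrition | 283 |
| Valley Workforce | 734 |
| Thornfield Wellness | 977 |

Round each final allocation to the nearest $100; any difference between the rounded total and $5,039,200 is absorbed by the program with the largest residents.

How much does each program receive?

Total residents = 1,135 + 283 + 734 + 977 = 3,129.
Unrounded shares: Pioneer Outreach 1,827,897.73; Meridian Nutrition 455,766.57; Valley Workforce 1,182,094.22; Thornfield Wellness 1,573,441.48.
At nearest $100: Pioneer Outreach $1,827,900; Meridian Nutrition $455,800; Valley Workforce $1,182,100; Thornfield Wellness $1,573,400. Sum = $5,039,200.
Sum already equals the total — no adjustment.

Pioneer Outreach: $1,827,900 | Meridian Nutrition: $455,800 | Valley Workforce: $1,182,100 | Thornfield Wellness: $1,573,400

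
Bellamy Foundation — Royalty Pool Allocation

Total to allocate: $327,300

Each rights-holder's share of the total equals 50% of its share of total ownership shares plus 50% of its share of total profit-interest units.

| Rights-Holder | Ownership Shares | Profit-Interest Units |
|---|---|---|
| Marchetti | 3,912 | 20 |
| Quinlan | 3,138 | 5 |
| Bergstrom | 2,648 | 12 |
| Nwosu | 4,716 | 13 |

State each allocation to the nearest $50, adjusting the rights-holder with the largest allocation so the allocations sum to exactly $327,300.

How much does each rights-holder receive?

Marchetti: $109,850; Quinlan: $52,000; Bergstrom: $69,350; Nwosu: $96,100

Ownership shares total 14,414; profit-interest units total 50.
Blended shares (50% ownership shares + 50% profit-interest units): Marchetti 0.3357; Quinlan 0.1589; Bergstrom 0.2119; Nwosu 0.2936.
Unrounded shares: Marchetti 109,875.07; Quinlan 51,992.42; Bergstrom 69,340.19; Nwosu 96,092.32.
Rounded to nearest $50: Marchetti $109,900; Quinlan $52,000; Bergstrom $69,350; Nwosu $96,100. Sum = $327,350.
Difference $327,300 − $327,350 = −$50 applied to largest allocation (Marchetti): Marchetti becomes $109,850.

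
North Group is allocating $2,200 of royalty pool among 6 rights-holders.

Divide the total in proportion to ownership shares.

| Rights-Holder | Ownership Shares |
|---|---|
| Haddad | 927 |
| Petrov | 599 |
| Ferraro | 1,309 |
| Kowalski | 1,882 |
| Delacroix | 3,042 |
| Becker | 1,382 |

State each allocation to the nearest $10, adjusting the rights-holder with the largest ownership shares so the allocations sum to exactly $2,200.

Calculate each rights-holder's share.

Haddad: $220; Petrov: $140; Ferraro: $320; Kowalski: $450; Delacroix: $740; Becker: $330

Ownership shares total: 9,141.
Proportional shares: Haddad 927/9,141 × $2,200 = 223.10; Petrov 599/9,141 × $2,200 = 144.16; Ferraro 1,309/9,141 × $2,200 = 315.04; Kowalski 1,882/9,141 × $2,200 = 452.95; Delacroix 3,042/9,141 × $2,200 = 732.13; Becker 1,382/9,141 × $2,200 = 332.61.
Rounded to nearest $10: Haddad $220; Petrov $140; Ferraro $320; Kowalski $450; Delacroix $730; Becker $330. Sum = $2,190.
Difference $2,200 − $2,190 = +$10 applied to largest ownership shares (Delacroix): Delacroix becomes $740.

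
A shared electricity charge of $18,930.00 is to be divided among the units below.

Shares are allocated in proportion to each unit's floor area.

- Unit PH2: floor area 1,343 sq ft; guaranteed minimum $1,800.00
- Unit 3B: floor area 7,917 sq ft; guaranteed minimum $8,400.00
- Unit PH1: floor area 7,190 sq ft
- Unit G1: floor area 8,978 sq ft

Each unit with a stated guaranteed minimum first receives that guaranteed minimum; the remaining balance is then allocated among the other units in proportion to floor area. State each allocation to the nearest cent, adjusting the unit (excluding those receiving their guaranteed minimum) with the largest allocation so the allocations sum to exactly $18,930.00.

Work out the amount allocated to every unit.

Guaranteed amounts: Unit PH2 $1,800.00; Unit 3B $8,400.00. Residual $8,730.00.
Residual split over remaining floor area 16,168: Unit PH1 3,882.2798 → $3,882.28; Unit G1 4,847.7202 → $4,847.72.

Unit PH2: $1,800.00; Unit 3B: $8,400.00; Unit PH1: $3,882.28; Unit G1: $4,847.72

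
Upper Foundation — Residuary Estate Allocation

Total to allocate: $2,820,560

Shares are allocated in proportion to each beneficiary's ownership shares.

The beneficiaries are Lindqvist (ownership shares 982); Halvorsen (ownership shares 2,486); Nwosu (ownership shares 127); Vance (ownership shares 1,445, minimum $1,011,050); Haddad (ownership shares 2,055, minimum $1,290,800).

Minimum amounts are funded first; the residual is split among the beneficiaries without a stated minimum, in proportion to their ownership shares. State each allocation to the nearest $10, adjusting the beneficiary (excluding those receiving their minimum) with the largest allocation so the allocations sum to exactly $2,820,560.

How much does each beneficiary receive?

Lindqvist: $141,690 | Halvorsen: $358,700 | Nwosu: $18,320 | Vance: $1,011,050 | Haddad: $1,290,800

Fund the minimums — Vance $1,011,050; Haddad $1,290,800. Remaining pool $518,710.
Remaining pool split over remaining ownership shares 3,595: Lindqvist 141,689.35 → $141,690; Halvorsen 358,696.26 → $358,700; Nwosu 18,324.39 → $18,320.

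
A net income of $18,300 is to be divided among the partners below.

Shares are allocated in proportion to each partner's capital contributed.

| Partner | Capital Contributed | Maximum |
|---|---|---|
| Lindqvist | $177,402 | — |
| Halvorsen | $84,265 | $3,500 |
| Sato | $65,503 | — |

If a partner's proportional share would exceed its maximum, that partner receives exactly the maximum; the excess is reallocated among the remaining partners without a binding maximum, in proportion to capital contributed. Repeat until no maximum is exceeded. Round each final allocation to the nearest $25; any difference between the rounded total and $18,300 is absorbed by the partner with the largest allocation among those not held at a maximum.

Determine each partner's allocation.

Lindqvist: $10,800 | Halvorsen: $3,500 | Sato: $4,000

Combined capital contributed = 327,170.
Pro-rata shares before constraints: Lindqvist 9,922.84; Halvorsen 4,713.30; Sato 3,663.86.
Capped: Halvorsen ($3,500); residual $14,800 reallocated over remaining capital contributed 242,905.
Redistributed shares: Lindqvist 10,808.96 → $10,800; Sato 3,991.04 → $4,000.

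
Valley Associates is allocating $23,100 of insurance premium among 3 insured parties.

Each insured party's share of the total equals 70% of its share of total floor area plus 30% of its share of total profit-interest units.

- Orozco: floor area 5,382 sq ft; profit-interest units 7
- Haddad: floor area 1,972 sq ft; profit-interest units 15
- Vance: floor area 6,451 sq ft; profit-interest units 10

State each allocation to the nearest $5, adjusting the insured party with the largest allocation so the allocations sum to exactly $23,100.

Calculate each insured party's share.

Orozco: $7,820; Haddad: $5,560; Vance: $9,720

Floor area total 13,805; profit-interest units total 32.
Combined weights (70% floor area + 30% profit-interest units): Orozco 0.3385; Haddad 0.2406; Vance 0.4209.
Pro-rata amounts: Orozco 7,819.95; Haddad 5,558.27; Vance 9,721.78.
Rounded to nearest $5: Orozco $7,820; Haddad $5,560; Vance $9,720. Sum = $23,100.
Rounded total matches; no reconciliation needed.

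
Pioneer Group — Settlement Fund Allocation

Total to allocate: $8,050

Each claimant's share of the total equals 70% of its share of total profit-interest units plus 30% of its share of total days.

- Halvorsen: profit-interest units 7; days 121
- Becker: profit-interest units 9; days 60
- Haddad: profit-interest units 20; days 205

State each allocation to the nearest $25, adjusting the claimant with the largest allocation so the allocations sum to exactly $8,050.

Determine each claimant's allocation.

Halvorsen: $1,850 · Becker: $1,775 · Haddad: $4,425

Totals — profit-interest units 36, days 386.
Composite weights (70% profit-interest units + 30% days): Halvorsen 0.2302; Becker 0.2216; Haddad 0.5482.
Unrounded shares: Halvorsen 1,852.73; Becker 1,784.14; Haddad 4,413.13.
After rounding ($25): Halvorsen $1,850; Becker $1,775; Haddad $4,425. Sum = $8,050.
Sum already equals the total — no adjustment.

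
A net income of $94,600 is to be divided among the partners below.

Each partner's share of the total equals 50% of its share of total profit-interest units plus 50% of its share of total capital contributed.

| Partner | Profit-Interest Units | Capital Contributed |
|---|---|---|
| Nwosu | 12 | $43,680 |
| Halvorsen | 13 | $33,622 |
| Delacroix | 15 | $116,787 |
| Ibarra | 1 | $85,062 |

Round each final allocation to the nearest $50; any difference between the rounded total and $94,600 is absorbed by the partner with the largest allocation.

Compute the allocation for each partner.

Profit-interest units total 41; capital contributed total 279,151.
Combined weights (50% profit-interest units + 50% capital contributed): Nwosu 0.2246; Halvorsen 0.2188; Delacroix 0.3921; Ibarra 0.1646.
Pro-rata amounts: Nwosu 21,245.14; Halvorsen 20,694.55; Delacroix 37,093.54; Ibarra 15,566.76.
Rounded to nearest $50: Nwosu $21,250; Halvorsen $20,700; Delacroix $37,100; Ibarra $15,550. Sum = $94,600.
No rounding difference to absorb.

Nwosu: $21,250 · Halvorsen: $20,700 · Delacroix: $37,100 · Ibarra: $15,550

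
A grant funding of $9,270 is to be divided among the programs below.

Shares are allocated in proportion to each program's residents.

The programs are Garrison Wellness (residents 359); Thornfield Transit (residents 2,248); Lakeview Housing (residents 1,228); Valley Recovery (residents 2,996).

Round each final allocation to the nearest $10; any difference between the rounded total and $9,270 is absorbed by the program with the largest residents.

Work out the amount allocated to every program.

Garrison Wellness: $490; Thornfield Transit: $3,050; Lakeview Housing: $1,670; Valley Recovery: $4,060

Total residents = 6,831.
Raw shares: Garrison Wellness 359/6,831 × $9,270 = 487.18; Thornfield Transit 2,248/6,831 × $9,270 = 3,050.65; Lakeview Housing 1,228/6,831 × $9,270 = 1,666.46; Valley Recovery 2,996/6,831 × $9,270 = 4,065.72.
Rounded to nearest $10: Garrison Wellness $490; Thornfield Transit $3,050; Lakeview Housing $1,670; Valley Recovery $4,070. Sum = $9,280.
Difference $9,270 − $9,280 = −$10 applied to largest residents (Valley Recovery): Valley Recovery becomes $4,060.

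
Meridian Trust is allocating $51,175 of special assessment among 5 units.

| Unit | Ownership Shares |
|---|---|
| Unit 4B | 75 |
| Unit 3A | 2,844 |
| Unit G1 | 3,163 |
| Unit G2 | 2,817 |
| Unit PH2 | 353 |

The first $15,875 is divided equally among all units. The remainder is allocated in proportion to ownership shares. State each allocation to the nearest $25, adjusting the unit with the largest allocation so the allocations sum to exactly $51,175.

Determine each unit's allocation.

Unit 4B: $3,450; Unit 3A: $14,025; Unit G1: $15,250; Unit G2: $13,925; Unit PH2: $4,525

$15,875 shared equally gives $3,175 per unit.
Remainder $35,300 by ownership shares (total 9,252): Unit 4B 286.15 → $275; Unit 3A 10,850.97 → $10,850; Unit G1 12,068.08 → $12,075; Unit G2 10,747.96 → $10,750; Unit PH2 1,346.83 → $1,350.
Totals: Unit 4B $3,175 + $275 = $3,450; Unit 3A $3,175 + $10,850 = $14,025; Unit G1 $3,175 + $12,075 = $15,250; Unit G2 $3,175 + $10,750 = $13,925; Unit PH2 $3,175 + $1,350 = $4,525.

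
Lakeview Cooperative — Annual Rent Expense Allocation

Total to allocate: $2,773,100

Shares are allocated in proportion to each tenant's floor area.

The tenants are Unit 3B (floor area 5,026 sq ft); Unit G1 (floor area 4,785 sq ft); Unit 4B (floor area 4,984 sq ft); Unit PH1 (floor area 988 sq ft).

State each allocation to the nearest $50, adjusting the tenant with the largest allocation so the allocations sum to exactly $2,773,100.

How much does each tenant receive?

Unit 3B: $883,050; Unit G1: $840,750; Unit 4B: $875,700; Unit PH1: $173,600

Floor area total: 15,783.
Raw shares: Unit 3B 5,026/15,783 × $2,773,100 = 883,076.77; Unit G1 4,785/15,783 × $2,773,100 = 840,732.66; Unit 4B 4,984/15,783 × $2,773,100 = 875,697.29; Unit PH1 988/15,783 × $2,773,100 = 173,593.28.
At nearest $50: Unit 3B $883,100; Unit G1 $840,750; Unit 4B $875,700; Unit PH1 $173,600. Sum = $2,773,150.
Difference $2,773,100 − $2,773,150 = −$50 applied to largest allocation (Unit 3B): Unit 3B becomes $883,050.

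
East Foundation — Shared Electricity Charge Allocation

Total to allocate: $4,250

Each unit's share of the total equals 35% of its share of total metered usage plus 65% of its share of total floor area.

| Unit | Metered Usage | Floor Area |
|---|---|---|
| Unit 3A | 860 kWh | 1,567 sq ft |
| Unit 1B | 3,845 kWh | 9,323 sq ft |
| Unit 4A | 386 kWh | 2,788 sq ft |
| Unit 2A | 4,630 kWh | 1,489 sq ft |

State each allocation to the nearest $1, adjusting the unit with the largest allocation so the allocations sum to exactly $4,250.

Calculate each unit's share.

Metered usage total 9,721; floor area total 15,167.
Blended shares (35% metered usage + 65% floor area): Unit 3A 0.0981; Unit 1B 0.5380; Unit 4A 0.1334; Unit 2A 0.2305.
Pro-rata amounts: Unit 3A 417.01; Unit 1B 2,286.44; Unit 4A 566.87; Unit 2A 979.68.
Rounded to nearest $1: Unit 3A $417; Unit 1B $2,286; Unit 4A $567; Unit 2A $980. Sum = $4,250.
Sum already equals the total — no adjustment.

Unit 3A: $417 · Unit 1B: $2,286 · Unit 4A: $567 · Unit 2A: $980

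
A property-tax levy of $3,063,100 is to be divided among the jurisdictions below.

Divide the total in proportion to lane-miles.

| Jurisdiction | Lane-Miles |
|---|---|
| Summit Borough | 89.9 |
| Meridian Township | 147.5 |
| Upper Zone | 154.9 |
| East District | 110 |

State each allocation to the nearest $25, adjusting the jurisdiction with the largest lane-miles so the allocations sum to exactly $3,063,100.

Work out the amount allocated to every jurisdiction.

Lane-miles total: 89.9 + 147.5 + 154.9 + 110 = 502.3.
Raw shares: Summit Borough 548,223.55; Meridian Township 899,476.91; Upper Zone 944,603.21; East District 670,796.34.
Rounded to nearest $25: Summit Borough $548,225; Meridian Township $899,475; Upper Zone $944,600; East District $670,800. Sum = $3,063,100.
No rounding difference to absorb.

Summit Borough: $548,225 · Meridian Township: $899,475 · Upper Zone: $944,600 · East District: $670,800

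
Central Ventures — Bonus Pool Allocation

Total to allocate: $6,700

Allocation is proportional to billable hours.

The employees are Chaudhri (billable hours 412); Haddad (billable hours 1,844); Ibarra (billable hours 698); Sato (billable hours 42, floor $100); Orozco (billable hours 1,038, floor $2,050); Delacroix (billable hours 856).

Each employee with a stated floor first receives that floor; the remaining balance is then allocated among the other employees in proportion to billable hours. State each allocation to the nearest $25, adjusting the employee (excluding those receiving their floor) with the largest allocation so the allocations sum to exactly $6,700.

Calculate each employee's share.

Minimums first: Sato $100; Orozco $2,050. Residual $4,550.
Residual split over remaining billable hours 3,810: Chaudhri 492.02 → $500; Haddad 2,202.15 → $2,200; Ibarra 833.57 → $825; Delacroix 1,022.26 → $1,025.

Chaudhri: $500 | Haddad: $2,200 | Ibarra: $825 | Sato: $100 | Orozco: $2,050 | Delacroix: $1,025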